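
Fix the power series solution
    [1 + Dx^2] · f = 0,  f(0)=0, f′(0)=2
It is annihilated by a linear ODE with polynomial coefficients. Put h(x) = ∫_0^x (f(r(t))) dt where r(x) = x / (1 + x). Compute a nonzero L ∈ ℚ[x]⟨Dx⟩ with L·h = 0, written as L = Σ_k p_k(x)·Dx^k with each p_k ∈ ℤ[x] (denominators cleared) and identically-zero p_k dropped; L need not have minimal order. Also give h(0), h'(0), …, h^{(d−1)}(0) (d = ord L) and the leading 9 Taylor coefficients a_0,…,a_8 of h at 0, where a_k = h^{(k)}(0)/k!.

f: a_k = 0, 2, 0, -1/3, 0, 1/60, 0, -1/2520, 0, …
L₀ from L_f via x↦r, Dx↦r'^{-1}Dx.
∫: right-multiply L₀ by Dx.
L = Dx + (2 + 6·x + 6·x^2 + 2·x^3)·Dx^2 + (1 + 4·x + 6·x^2 + 4·x^3 + x^4)·Dx^3  (order 3).
h: a_k = 0, 0, 1, -2/3, 5/12, -1/5, 1/360, 5/28, -6931/20160, …
ICs: h(0) = 0, h′(0) = 0, h′′(0) = 2.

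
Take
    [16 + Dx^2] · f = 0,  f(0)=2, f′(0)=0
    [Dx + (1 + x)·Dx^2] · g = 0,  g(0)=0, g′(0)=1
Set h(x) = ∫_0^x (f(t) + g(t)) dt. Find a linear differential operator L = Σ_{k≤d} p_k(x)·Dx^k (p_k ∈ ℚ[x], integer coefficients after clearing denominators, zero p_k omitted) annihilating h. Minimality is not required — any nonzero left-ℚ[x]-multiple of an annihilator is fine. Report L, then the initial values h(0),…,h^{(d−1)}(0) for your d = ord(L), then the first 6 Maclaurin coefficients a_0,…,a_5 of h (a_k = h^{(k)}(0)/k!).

L = (176 + 256·x + 128·x^2)·Dx^2 + (144 + 400·x + 384·x^2 + 128·x^3)·Dx^3 + (11 + 16·x + 8·x^2)·Dx^4 + (9 + 25·x + 24·x^2 + 8·x^3)·Dx^5  (order 5).
h: a_k = 0, 2, 1/2, -11/2, 1/12, 253/60, …
ICs: h(0) = 0, h′(0) = 2, h′′(0) = 1, h′′′(0) = -33, h′′′′(0) = 2.

f: a_k = 2, 0, -16, 0, 64/3, 0, …
g: a_k = 0, 1, -1/2, 1/3, -1/4, 1/5, …
Weyl lclm of L_f,L_g ⇒ L₀ (ord ≤ 4).
h=∫h₀ ⇒ L = L₀·Dx.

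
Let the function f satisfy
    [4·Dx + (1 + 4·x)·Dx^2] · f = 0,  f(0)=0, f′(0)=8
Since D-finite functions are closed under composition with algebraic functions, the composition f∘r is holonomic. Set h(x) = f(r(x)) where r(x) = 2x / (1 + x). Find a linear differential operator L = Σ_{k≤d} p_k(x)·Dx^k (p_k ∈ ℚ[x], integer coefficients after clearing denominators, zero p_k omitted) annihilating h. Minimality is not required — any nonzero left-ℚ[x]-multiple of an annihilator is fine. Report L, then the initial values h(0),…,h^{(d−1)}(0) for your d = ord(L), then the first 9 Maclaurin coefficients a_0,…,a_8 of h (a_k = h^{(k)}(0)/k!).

L = (10 + 18·x)·Dx + (1 + 10·x + 9·x^2)·Dx^2  (order 2).
h: a_k = 0, 16, -80, 1456/3, -3280, 118096/5, -531440/3, 9565936/7, -10761680, …
ICs: h(0) = 0, h′(0) = 16.

f: a_k = 0, 8, -16, 128/3, -128, 2048/5, -4096/3, 32768/7, -16384, …
Substitute x→r, Dx→(1/r')Dx; clear ⇒ L₀.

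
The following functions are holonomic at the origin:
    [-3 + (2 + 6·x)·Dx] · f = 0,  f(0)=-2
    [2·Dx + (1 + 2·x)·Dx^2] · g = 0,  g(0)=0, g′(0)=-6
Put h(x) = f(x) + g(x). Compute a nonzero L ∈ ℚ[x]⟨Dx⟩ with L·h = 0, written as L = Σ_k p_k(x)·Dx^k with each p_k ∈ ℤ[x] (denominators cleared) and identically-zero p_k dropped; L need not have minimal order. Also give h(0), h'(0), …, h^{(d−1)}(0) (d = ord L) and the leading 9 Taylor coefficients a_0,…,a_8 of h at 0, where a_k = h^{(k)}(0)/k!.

L = (-6 + 36·x)·Dx + (5 + 84·x + 180·x^2)·Dx^2 + (2 + 22·x + 72·x^2 + 72·x^3)·Dx^3  (order 3).
h: a_k = -2, -9, 33/4, -91/8, 1173/64, -20793/640, 31693/512, -898413/7168, 4387533/16384, …
ICs: h(0) = -2, h′(0) = -9, h′′(0) = 33/2.

f: a_k = -2, -3, 9/4, -27/8, 405/64, -1701/128, 15309/512, -72171/1024, 2814669/16384, …
g: a_k = 0, -6, 6, -8, 12, -96/5, 32, -384/7, 96, …
Sum ⇒ L₀ = lclm(L_f,L_g) in ℚ(x)⟨Dx⟩.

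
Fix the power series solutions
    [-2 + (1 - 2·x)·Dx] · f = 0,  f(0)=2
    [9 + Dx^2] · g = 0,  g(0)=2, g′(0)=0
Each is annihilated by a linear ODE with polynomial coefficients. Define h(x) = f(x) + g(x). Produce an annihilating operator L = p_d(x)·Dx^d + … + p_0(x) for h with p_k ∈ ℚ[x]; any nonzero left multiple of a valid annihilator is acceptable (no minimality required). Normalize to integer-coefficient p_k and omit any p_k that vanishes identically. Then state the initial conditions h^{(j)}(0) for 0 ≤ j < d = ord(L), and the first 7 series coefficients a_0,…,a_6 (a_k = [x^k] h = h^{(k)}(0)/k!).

f: a_k = 2, 4, 8, 16, 32, 64, 128, …
g: a_k = 2, 0, -9, 0, 27/4, 0, -81/40, …
Weyl lclm of L_f,L_g ⇒ L₀ (ord ≤ 3).
L = (594 - 648·x + 648·x^2) + (-153 + 630·x - 972·x^2 + 648·x^3)·Dx + (66 - 72·x + 72·x^2)·Dx^2 + (-17 + 70·x - 108·x^2 + 72·x^3)·Dx^3  (order 3).
h: a_k = 4, 4, -1, 16, 155/4, 64, 5039/40, …
ICs: h(0) = 4, h′(0) = 4, h′′(0) = -2.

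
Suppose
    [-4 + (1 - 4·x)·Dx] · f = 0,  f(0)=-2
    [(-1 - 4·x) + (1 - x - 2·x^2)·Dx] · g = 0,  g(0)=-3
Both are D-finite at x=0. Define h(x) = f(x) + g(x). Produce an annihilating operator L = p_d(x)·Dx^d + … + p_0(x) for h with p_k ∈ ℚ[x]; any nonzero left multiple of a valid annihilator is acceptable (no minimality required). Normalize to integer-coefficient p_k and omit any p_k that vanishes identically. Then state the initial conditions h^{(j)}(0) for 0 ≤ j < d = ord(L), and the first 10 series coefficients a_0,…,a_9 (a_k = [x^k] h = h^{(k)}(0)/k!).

f: a_k = -2, -8, -32, -128, -512, -2048, -8192, -32768, -131072, -524288, …
g: a_k = -3, -3, -9, -15, -33, -63, -129, -255, -513, -1023, …
f+g: L₀ = lclm(L_f,L_g), ord ≤ 1+1.
L = (-8 - 144·x + 96·x^2 - 128·x^3) + (26 - 28·x - 120·x^2 + 128·x^3 - 256·x^4)·Dx + (-3 + 19·x - 34·x^2 + 24·x^3 + 16·x^4 - 64·x^5)·Dx^2  (order 2).
h: a_k = -5, -11, -41, -143, -545, -2111, -8321, -33023, -131585, -525311, …
ICs: h(0) = -5, h′(0) = -11.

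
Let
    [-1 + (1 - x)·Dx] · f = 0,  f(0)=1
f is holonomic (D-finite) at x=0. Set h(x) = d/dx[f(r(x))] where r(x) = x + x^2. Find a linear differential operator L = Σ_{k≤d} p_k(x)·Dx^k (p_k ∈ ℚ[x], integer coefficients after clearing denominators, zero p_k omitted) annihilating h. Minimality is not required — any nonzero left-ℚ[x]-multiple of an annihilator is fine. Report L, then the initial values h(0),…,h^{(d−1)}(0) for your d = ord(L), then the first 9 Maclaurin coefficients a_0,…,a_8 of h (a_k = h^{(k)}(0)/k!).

L = (4 + 6·x + 6·x^2) + (-1 - x + 3·x^2 + 2·x^3)·Dx  (order 1).
h: a_k = 1, 4, 9, 20, 40, 78, 147, 272, 495, …
ICs: h(0) = 1.

f: a_k = 1, 1, 1, 1, 1, 1, 1, 1, 1, …
Change of var in L_f (x↦r) gives L₀.
h₀' ⇒ L via d/dx closure of L₀.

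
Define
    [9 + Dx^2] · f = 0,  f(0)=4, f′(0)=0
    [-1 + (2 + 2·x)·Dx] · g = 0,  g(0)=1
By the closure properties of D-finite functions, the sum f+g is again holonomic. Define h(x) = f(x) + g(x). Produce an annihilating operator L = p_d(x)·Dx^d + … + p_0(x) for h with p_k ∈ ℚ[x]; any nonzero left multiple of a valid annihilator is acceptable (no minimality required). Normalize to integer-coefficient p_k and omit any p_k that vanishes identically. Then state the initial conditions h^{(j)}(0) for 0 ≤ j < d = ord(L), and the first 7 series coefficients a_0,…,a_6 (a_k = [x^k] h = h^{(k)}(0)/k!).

f: a_k = 4, 0, -18, 0, 27/2, 0, -81/20, …
g: a_k = 1, 1/2, -1/8, 1/16, -5/128, 7/256, -21/1024, …
L₀ := lclm(L_f,L_g); ord L₀ ≤ 2+1.
L = (-351 - 648·x - 324·x^2) + (630 + 1926·x + 1944·x^2 + 648·x^3)·Dx + (-39 - 72·x - 36·x^2)·Dx^2 + (70 + 214·x + 216·x^2 + 72·x^3)·Dx^3  (order 3).
h: a_k = 5, 1/2, -145/8, 1/16, 1723/128, 7/256, -20841/5120, …
ICs: h(0) = 5, h′(0) = 1/2, h′′(0) = -145/4.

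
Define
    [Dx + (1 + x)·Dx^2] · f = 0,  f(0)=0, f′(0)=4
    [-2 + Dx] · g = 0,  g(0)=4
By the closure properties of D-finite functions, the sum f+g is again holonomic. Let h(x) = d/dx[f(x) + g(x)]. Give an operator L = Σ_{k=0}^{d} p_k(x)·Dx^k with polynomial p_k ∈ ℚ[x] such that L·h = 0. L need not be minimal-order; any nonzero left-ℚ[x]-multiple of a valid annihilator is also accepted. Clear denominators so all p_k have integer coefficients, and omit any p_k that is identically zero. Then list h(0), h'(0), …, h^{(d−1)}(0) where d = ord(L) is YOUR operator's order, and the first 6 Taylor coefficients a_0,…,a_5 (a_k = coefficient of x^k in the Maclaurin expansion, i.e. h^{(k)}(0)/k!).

L = (-8 - 4·x) + (-2 - 8·x - 4·x^2)·Dx + (3 + 5·x + 2·x^2)·Dx^2  (order 2).
h: a_k = 12, 12, 20, 20/3, 28/3, -28/15, …
ICs: h(0) = 12, h′(0) = 12.

f: a_k = 0, 4, -2, 4/3, -1, 4/5, …
g: a_k = 4, 8, 8, 16/3, 8/3, 16/15, …
f+g: L₀ = lclm(L_f,L_g), ord ≤ 2+1.
Differentiate: ansatz ord ≤ ord L₀ ⇒ L.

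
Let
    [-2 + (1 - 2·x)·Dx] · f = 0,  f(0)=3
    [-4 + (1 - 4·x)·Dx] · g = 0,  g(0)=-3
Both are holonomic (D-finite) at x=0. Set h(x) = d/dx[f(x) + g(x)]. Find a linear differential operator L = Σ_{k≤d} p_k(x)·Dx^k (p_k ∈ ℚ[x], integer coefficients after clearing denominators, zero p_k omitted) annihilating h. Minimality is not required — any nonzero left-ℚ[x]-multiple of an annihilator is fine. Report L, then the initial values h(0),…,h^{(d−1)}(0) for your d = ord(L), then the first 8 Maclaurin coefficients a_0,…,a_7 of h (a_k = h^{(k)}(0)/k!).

f: a_k = 3, 6, 12, 24, 48, 96, 192, 384, …
g: a_k = -3, -12, -48, -192, -768, -3072, -12288, -49152, …
Weyl lclm of L_f,L_g ⇒ L₀ (ord ≤ 2).
Differentiate: ansatz ord ≤ ord L₀ ⇒ L.
L = 48 + (-18 + 48·x)·Dx + (1 - 6·x + 8·x^2)·Dx^2  (order 2).
h: a_k = -6, -72, -504, -2880, -14880, -72576, -341376, -1566720, …
ICs: h(0) = -6, h′(0) = -72.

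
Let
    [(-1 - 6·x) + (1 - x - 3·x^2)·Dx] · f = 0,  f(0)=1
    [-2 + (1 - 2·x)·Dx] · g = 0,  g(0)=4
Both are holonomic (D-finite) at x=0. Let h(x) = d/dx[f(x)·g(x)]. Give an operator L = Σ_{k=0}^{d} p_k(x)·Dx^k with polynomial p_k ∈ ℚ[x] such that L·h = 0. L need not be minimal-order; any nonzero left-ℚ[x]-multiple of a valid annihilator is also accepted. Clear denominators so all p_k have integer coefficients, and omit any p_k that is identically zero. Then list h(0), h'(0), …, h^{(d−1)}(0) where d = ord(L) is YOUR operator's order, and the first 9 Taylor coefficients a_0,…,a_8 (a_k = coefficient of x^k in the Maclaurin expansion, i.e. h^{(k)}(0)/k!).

f: a_k = 1, 1, 4, 7, 19, 40, 97, 217, 508, …
g: a_k = 4, 8, 16, 32, 64, 128, 256, 512, 1024, …
Product ⇒ symmetric product L₀, ord ≤ 1.
h=h₀': d/dx-closure on L₀ ⇒ L.
L = (20 - 18·x - 102·x^2 - 96·x^3 + 432·x^4) + (-3 + 7·x + 27·x^2 - 70·x^3 - 30·x^4 + 108·x^5)·Dx  (order 1).
h: a_k = 12, 80, 324, 1168, 3720, 11256, 32340, 90176, 244620, …
ICs: h(0) = 12.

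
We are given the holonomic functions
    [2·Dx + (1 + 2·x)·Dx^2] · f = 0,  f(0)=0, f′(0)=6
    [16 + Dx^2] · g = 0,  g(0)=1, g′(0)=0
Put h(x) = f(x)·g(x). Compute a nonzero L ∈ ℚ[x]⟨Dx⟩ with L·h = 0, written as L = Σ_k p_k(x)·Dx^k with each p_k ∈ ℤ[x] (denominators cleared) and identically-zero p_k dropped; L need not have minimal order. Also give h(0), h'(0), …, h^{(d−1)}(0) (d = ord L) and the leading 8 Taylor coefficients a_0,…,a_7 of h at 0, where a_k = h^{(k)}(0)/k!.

f: a_k = 0, 6, -6, 8, -12, 96/5, -32, 384/7, …
g: a_k = 1, 0, -8, 0, 32/3, 0, -256/45, 0, …
L₀ := L_f ⊗_s L_g (sym. prod.), ord ≤ 4.
L = (2688 + 27648·x + 93184·x^2 + 131072·x^3 + 65536·x^4) + (896 + 5888·x + 12288·x^2 + 8192·x^3)·Dx + (408 + 3712·x + 11904·x^2 + 16384·x^3 + 8192·x^4)·Dx^2 + (56 + 368·x + 768·x^2 + 512·x^3)·Dx^3 + (15 + 124·x + 380·x^2 + 512·x^3 + 256·x^4)·Dx^4  (order 4).
h: a_k = 0, 6, -6, -40, 36, 96/5, 0, -1664/35, …
ICs: h(0) = 0, h′(0) = 6, h′′(0) = -12, h′′′(0) = -240.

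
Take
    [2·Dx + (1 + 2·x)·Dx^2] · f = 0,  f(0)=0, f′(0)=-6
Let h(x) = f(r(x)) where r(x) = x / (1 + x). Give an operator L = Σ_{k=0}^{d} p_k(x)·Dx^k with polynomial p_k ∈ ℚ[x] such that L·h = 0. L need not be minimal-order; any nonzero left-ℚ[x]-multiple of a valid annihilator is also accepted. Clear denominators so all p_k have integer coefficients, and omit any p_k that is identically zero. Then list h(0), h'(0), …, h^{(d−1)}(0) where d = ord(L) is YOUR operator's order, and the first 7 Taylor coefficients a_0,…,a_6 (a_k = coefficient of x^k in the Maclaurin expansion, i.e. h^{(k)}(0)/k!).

f: a_k = 0, -6, 6, -8, 12, -96/5, 32, …
h₀=f(r): pull back L_f along r ⇒ L₀.
L = (4 + 6·x)·Dx + (1 + 4·x + 3·x^2)·Dx^2  (order 2).
h: a_k = 0, -6, 12, -26, 60, -726/5, 364, …
ICs: h(0) = 0, h′(0) = -6.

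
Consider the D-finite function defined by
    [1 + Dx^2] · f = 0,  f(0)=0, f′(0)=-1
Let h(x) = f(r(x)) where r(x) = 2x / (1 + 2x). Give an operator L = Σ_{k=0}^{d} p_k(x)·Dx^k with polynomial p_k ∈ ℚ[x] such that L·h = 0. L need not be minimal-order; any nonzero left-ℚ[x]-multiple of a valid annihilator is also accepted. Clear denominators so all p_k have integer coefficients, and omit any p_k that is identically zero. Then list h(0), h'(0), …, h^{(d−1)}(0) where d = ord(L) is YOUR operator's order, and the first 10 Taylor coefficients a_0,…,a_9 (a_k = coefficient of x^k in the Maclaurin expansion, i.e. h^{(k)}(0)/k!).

f: a_k = 0, -1, 0, 1/6, 0, -1/120, 0, 1/5040, 0, -1/362880, …
f∘r: x↦r, Dx↦Dx/r' in L_f ⇒ L₀.
L = 4 + (4 + 24·x + 48·x^2 + 32·x^3)·Dx + (1 + 8·x + 24·x^2 + 32·x^3 + 16·x^4)·Dx^2  (order 2).
h: a_k = 0, -2, 4, -20/3, 8, -4/15, -40, 55448/315, -25456/45, 896716/567, …
ICs: h(0) = 0, h′(0) = -2.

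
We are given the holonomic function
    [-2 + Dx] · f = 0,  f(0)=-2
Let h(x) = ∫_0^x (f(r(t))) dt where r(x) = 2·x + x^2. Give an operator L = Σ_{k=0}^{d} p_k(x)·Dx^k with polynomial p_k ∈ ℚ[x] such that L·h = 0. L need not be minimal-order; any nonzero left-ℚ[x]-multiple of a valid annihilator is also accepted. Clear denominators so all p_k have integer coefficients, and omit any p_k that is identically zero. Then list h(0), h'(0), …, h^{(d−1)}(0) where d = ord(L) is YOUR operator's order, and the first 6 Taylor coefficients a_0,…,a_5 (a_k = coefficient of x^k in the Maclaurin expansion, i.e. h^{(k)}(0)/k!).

L = (-4 - 4·x)·Dx + Dx^2  (order 2).
h: a_k = 0, -2, -4, -20/3, -28/3, -172/15, …
ICs: h(0) = 0, h′(0) = -2.

f: a_k = -2, -4, -4, -8/3, -4/3, -8/15, …
L₀ from L_f via x↦r, Dx↦r'^{-1}Dx.
Integrate: L := L₀·Dx.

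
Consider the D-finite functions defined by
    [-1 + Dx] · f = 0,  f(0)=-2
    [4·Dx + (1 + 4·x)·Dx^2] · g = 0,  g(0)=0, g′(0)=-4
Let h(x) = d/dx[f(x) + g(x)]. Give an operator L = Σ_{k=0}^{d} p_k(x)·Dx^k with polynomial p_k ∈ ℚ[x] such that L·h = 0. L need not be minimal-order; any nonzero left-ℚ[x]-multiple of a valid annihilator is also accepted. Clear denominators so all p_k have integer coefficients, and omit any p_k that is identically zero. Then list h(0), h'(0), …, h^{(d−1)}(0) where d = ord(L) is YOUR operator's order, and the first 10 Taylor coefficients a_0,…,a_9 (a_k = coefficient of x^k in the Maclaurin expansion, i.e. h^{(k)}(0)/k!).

f: a_k = -2, -2, -1, -1/3, -1/12, -1/60, -1/360, -1/2520, -1/20160, -1/181440, …
g: a_k = 0, -4, 8, -64/3, 64, -1024/5, 2048/3, -16384/7, 8192, -262144/9, …
Weyl lclm of L_f,L_g ⇒ L₀ (ord ≤ 3).
h₀' ⇒ L via d/dx closure of L₀.
L = (-36 - 16·x) + (31 - 8·x - 16·x^2)·Dx + (5 + 24·x + 16·x^2)·Dx^2  (order 2).
h: a_k = -6, 14, -65, 767/3, -12289/12, 245759/60, -5898241/360, 165150719/2520, -5284823041/20160, 190253629439/181440, …
ICs: h(0) = -6, h′(0) = 14.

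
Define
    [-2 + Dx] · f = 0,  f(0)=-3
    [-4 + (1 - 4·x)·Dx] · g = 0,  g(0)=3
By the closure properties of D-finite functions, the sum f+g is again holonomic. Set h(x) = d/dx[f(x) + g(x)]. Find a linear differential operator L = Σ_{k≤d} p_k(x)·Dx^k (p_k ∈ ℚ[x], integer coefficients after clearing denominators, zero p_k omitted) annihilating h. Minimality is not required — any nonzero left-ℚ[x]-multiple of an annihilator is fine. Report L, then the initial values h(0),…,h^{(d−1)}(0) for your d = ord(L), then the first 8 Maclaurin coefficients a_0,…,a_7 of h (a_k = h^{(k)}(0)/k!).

L = (80 + 64·x) + (-46 - 16·x + 32·x^2)·Dx + (3 - 8·x - 16·x^2)·Dx^2  (order 2).
h: a_k = 6, 84, 564, 3064, 15356, 368632/5, 5160952/15, 165150704/105, …
ICs: h(0) = 6, h′(0) = 84.

f: a_k = -3, -6, -6, -4, -2, -4/5, -4/15, -8/105, …
g: a_k = 3, 12, 48, 192, 768, 3072, 12288, 49152, …
h₀=f+g: left-lcm gives L₀, ord ≤ 2.
Derive L from L₀ (diff closure).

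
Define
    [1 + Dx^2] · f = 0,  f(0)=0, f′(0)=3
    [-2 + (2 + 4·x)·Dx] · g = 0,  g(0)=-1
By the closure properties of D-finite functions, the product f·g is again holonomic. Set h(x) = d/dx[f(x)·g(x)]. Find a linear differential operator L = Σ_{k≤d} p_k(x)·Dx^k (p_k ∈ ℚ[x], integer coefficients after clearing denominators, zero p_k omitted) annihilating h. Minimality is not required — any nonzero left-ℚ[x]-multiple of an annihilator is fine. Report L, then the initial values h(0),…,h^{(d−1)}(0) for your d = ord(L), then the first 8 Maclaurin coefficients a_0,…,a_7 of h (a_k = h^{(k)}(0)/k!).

f: a_k = 0, 3, 0, -1/2, 0, 1/40, 0, -1/1680, …
g: a_k = -1, -1, 1/2, -1/2, 5/8, -7/8, 21/16, -33/16, …
L₀ := L_f ⊗_s L_g (sym. prod.), ord ≤ 2.
Derive L from L₀ (diff closure).
L = (2 + 12·x + 16·x^2 + 8·x^3 + 4·x^4) + (1 - 6·x^2 - 4·x^3)·Dx + (1 + 5·x + 9·x^2 + 8·x^3 + 4·x^4)·Dx^2  (order 2).
h: a_k = -3, -6, 6, -4, 8, -72/5, 382/15, -968/21, …
ICs: h(0) = -3, h′(0) = -6.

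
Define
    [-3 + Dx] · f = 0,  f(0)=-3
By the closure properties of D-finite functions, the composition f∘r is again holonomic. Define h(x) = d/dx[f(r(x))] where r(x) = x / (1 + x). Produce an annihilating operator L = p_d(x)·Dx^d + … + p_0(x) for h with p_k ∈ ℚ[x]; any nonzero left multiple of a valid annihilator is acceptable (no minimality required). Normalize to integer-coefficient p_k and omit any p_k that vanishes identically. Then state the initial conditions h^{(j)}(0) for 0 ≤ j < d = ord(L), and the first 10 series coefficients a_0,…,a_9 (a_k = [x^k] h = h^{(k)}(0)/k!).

f: a_k = -3, -9, -27/2, -27/2, -81/8, -243/40, -243/80, -729/560, -2187/4480, -729/4480, …
f∘r: x↦r, Dx↦Dx/r' in L_f ⇒ L₀.
h=h₀': d/dx-closure on L₀ ⇒ L.
L = (1 - 2·x) + (-1 - 2·x - x^2)·Dx  (order 1).
h: a_k = -9, -9, 27/2, -9/2, -63/8, 621/40, -1233/80, 4869/560, 5751/4480, -48537/4480, …
ICs: h(0) = -9.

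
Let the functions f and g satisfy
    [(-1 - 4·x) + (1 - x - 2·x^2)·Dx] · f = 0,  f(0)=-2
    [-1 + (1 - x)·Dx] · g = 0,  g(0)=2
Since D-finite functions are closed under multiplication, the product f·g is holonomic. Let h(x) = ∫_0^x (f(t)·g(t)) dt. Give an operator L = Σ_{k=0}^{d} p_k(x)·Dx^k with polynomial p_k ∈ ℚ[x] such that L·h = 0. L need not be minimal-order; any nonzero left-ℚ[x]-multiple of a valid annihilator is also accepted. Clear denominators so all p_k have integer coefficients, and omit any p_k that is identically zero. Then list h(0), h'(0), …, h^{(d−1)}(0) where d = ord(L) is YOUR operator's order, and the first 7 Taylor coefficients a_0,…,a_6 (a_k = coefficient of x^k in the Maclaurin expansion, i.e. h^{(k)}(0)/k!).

f: a_k = -2, -2, -6, -10, -22, -42, -86, …
g: a_k = 2, 2, 2, 2, 2, 2, 2, …
h₀=f·g: eliminate ⇒ L₀, order ≤ 1·1.
∫: right-multiply L₀ by Dx.
L = (-2 - 2·x + 6·x^2)·Dx + (1 - 2·x - x^2 + 2·x^3)·Dx^2  (order 2).
h: a_k = 0, -4, -4, -20/3, -10, -84/5, -28, …
ICs: h(0) = 0, h′(0) = -4.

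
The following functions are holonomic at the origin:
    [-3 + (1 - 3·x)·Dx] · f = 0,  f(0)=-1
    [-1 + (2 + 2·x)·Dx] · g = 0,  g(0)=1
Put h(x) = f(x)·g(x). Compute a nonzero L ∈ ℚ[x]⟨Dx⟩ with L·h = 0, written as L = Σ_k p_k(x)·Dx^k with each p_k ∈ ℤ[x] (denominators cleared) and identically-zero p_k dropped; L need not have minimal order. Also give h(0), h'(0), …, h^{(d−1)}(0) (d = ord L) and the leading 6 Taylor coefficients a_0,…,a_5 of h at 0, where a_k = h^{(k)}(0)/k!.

L = (7 + 3·x) + (-2 + 4·x + 6·x^2)·Dx  (order 1).
h: a_k = -1, -7/2, -83/8, -499/16, -11971/128, -71833/256, …
ICs: h(0) = -1.

f: a_k = -1, -3, -9, -27, -81, -243, …
g: a_k = 1, 1/2, -1/8, 1/16, -5/128, 7/256, …
L₀ := L_f ⊗_s L_g (sym. prod.), ord ≤ 1.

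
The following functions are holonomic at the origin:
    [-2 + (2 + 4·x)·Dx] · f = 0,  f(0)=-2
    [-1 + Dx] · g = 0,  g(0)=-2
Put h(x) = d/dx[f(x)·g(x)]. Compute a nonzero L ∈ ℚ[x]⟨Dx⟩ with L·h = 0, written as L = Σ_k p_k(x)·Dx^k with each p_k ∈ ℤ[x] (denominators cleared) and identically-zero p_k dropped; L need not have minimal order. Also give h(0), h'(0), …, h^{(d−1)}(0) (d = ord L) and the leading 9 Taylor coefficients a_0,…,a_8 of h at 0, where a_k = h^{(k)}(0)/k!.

f: a_k = -2, -2, 1, -1, 5/4, -7/4, 21/8, -33/8, 429/64, …
g: a_k = -2, -2, -1, -1/3, -1/12, -1/60, -1/360, -1/2520, -1/20160, …
h₀=f·g: eliminate ⇒ L₀, order ≤ 1·1.
Derive L from L₀ (diff closure).
L = (1 + 4·x + 2·x^2) + (-1 - 3·x - 2·x^2)·Dx  (order 1).
h: a_k = 8, 8, 8, -8/3, 28/3, -244/15, 1388/45, -18364/315, 34913/315, …
ICs: h(0) = 8.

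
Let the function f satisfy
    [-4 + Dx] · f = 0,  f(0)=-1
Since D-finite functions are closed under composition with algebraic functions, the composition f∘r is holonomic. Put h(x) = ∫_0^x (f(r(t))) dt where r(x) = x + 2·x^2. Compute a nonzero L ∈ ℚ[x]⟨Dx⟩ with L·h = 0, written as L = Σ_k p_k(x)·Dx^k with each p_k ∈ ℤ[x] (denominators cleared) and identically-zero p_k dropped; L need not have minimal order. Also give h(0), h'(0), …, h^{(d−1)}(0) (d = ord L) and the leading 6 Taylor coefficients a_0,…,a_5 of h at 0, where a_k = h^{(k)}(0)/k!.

f: a_k = -1, -4, -8, -32/3, -32/3, -128/15, …
Change of var in L_f (x↦r) gives L₀.
∫: right-multiply L₀ by Dx.
L = (-4 - 16·x)·Dx + Dx^2  (order 2).
h: a_k = 0, -1, -2, -16/3, -32/3, -64/3, …
ICs: h(0) = 0, h′(0) = -1.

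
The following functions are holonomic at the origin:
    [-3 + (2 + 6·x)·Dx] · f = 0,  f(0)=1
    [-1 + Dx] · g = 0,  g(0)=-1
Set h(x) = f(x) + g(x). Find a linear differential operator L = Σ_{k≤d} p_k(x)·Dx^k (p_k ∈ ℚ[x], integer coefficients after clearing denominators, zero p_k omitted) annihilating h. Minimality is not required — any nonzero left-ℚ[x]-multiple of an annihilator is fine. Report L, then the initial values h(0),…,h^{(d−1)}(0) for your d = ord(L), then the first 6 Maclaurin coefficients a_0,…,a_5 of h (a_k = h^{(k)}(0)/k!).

f: a_k = 1, 3/2, -9/8, 27/16, -405/128, 1701/256, …
g: a_k = -1, -1, -1/2, -1/6, -1/24, -1/120, …
h₀=f+g: left-lcm gives L₀, ord ≤ 2.
L = (15 + 18·x) + (-13 - 24·x - 36·x^2)·Dx + (-2 + 6·x + 36·x^2)·Dx^2  (order 2).
h: a_k = 0, 1/2, -13/8, 73/48, -1231/384, 25483/3840, …
ICs: h(0) = 0, h′(0) = 1/2.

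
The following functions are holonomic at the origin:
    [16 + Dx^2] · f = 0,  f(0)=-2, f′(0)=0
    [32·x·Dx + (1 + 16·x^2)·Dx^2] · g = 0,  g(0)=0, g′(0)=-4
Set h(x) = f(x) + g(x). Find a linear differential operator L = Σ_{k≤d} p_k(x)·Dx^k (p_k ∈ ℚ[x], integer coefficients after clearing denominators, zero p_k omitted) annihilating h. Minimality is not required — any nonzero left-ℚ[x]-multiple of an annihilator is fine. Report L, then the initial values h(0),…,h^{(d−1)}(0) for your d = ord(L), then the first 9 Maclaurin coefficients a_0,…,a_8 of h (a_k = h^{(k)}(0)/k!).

f: a_k = -2, 0, 16, 0, -64/3, 0, 512/45, 0, -1024/315, …
g: a_k = 0, -4, 0, 64/3, 0, -1024/5, 0, 16384/7, 0, …
Weyl lclm of L_f,L_g ⇒ L₀ (ord ≤ 4).
L = (-5632·x + 114688·x^3 + 131072·x^5)·Dx + (-16 + 1792·x^2 + 36864·x^4 + 65536·x^6)·Dx^2 + (-352·x + 7168·x^3 + 8192·x^5)·Dx^3 + (-1 + 112·x^2 + 2304·x^4 + 4096·x^6)·Dx^4  (order 4).
h: a_k = -2, -4, 16, 64/3, -64/3, -1024/5, 512/45, 16384/7, -1024/315, …
ICs: h(0) = -2, h′(0) = -4, h′′(0) = 32, h′′′(0) = 128.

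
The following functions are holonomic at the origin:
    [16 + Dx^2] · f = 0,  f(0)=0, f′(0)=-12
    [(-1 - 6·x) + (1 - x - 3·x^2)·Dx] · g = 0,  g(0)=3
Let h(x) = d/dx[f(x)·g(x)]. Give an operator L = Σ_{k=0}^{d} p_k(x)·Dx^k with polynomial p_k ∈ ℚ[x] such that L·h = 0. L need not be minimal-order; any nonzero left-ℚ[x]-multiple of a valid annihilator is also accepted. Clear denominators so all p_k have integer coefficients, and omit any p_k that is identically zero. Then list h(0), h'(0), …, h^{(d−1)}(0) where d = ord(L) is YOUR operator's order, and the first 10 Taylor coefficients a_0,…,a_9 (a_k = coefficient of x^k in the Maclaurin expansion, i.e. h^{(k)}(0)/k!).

L = (-26 - 256·x - 640·x^2 + 768·x^3 + 1152·x^4) + (-7 - 26·x + 144·x^2 + 288·x^3)·Dx + (5 - 13·x - 31·x^2 + 48·x^3 + 72·x^4)·Dx^2  (order 2).
h: a_k = -36, -72, -144, -624, -1884, -25344/5, -68108/5, -1254496/35, -3252272/35, -14972392/63, …
ICs: h(0) = -36, h′(0) = -72.

f: a_k = 0, -12, 0, 32, 0, -128/5, 0, 1024/105, 0, -2048/945, …
g: a_k = 3, 3, 12, 21, 57, 120, 291, 651, 1524, 3477, …
Product ⇒ symmetric product L₀, ord ≤ 2.
h₀' ⇒ L via d/dx closure of L₀.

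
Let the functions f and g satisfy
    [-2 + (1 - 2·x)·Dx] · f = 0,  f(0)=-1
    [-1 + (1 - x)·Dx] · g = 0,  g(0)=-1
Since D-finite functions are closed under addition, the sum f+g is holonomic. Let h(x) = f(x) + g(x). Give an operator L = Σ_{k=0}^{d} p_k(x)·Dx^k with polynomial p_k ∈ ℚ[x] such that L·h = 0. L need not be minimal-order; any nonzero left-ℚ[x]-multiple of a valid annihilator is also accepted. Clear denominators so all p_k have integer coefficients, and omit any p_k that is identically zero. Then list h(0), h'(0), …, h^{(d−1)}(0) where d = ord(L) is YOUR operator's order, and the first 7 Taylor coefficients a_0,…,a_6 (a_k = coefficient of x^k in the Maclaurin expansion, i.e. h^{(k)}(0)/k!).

f: a_k = -1, -2, -4, -8, -16, -32, -64, …
g: a_k = -1, -1, -1, -1, -1, -1, -1, …
f+g: L₀ = lclm(L_f,L_g), ord ≤ 1+1.
L = -4 + (6 - 8·x)·Dx + (-1 + 3·x - 2·x^2)·Dx^2  (order 2).
h: a_k = -2, -3, -5, -9, -17, -33, -65, …
ICs: h(0) = -2, h′(0) = -3.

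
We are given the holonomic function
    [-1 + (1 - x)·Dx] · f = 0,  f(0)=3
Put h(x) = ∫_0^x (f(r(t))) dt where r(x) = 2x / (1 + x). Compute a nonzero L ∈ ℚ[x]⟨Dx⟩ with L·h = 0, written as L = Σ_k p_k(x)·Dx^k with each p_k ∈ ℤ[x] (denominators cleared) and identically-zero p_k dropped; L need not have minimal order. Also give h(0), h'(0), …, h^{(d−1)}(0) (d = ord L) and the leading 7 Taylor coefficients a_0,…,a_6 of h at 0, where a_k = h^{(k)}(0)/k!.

f: a_k = 3, 3, 3, 3, 3, 3, 3, …
L₀ from L_f via x↦r, Dx↦r'^{-1}Dx.
h=∫h₀ ⇒ L = L₀·Dx.
L = 2·Dx + (-1 + x^2)·Dx^2  (order 2).
h: a_k = 0, 3, 3, 2, 3/2, 6/5, 1, …
ICs: h(0) = 0, h′(0) = 3.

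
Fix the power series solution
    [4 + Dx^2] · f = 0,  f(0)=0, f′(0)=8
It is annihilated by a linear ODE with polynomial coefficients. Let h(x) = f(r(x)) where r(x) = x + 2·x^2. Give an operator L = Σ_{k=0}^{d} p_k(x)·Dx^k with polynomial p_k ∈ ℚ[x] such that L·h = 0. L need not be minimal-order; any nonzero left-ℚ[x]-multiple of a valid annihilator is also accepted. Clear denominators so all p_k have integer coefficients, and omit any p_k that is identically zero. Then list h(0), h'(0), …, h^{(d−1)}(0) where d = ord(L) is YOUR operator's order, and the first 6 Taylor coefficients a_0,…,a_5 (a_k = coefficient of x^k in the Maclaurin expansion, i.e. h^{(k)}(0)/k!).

L = (4 + 48·x + 192·x^2 + 256·x^3) - 4·Dx + (1 + 4·x)·Dx^2  (order 2).
h: a_k = 0, 8, 16, -16/3, -32, -944/15, …
ICs: h(0) = 0, h′(0) = 8.

f: a_k = 0, 8, 0, -16/3, 0, 16/15, …
h₀=f(r): pull back L_f along r ⇒ L₀.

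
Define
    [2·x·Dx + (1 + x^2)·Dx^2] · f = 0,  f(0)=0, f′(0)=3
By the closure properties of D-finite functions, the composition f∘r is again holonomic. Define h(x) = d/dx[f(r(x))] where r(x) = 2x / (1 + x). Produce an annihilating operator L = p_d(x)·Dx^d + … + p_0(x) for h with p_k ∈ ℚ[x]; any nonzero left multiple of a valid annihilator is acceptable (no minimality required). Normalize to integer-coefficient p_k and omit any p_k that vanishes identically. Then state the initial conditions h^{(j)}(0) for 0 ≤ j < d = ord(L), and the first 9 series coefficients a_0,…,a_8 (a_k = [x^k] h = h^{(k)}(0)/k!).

f: a_k = 0, 3, 0, -1, 0, 3/5, 0, -3/7, 0, …
Substitute x→r, Dx→(1/r')Dx; clear ⇒ L₀.
h=h₀': d/dx-closure on L₀ ⇒ L.
L = (2 + 10·x) + (1 + 2·x + 5·x^2)·Dx  (order 1).
h: a_k = 6, -12, -6, 72, -114, -132, 834, -1008, -2154, …
ICs: h(0) = 6.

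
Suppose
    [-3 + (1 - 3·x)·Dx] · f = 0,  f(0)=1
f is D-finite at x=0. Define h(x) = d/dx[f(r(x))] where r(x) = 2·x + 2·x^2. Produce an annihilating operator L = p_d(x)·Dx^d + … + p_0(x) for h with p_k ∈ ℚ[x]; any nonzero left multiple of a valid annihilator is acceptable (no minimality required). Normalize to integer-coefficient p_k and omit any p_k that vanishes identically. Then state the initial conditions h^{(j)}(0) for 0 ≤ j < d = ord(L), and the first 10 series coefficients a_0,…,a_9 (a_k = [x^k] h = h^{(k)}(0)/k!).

f: a_k = 1, 3, 9, 27, 81, 243, 729, 2187, 6561, 19683, …
L₀ from L_f via x↦r, Dx↦r'^{-1}Dx.
Derive L from L₀ (diff closure).
L = (14 + 36·x + 36·x^2) + (-1 + 4·x + 18·x^2 + 12·x^3)·Dx  (order 1).
h: a_k = 6, 84, 864, 7920, 68040, 561168, 4499712, 35344512, 273287520, 2087000640, …
ICs: h(0) = 6.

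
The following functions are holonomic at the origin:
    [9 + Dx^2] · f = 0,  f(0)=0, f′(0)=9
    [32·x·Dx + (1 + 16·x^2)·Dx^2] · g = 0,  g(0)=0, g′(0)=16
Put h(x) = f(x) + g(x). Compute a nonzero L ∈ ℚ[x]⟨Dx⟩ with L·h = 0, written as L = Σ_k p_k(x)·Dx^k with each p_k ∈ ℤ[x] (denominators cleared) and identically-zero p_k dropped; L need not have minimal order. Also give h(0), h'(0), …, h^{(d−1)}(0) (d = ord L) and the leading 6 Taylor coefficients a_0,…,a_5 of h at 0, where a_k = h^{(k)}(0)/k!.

L = (-52704·x + 967680·x^3 + 663552·x^5)·Dx + (-207 + 13104·x^2 + 283392·x^4 + 331776·x^6)·Dx^2 + (-5856·x + 107520·x^3 + 73728·x^5)·Dx^3 + (-23 + 1456·x^2 + 31488·x^4 + 36864·x^6)·Dx^4  (order 4).
h: a_k = 0, 25, 0, -593/6, 0, 33011/40, …
ICs: h(0) = 0, h′(0) = 25, h′′(0) = 0, h′′′(0) = -593.

f: a_k = 0, 9, 0, -27/2, 0, 243/40, …
g: a_k = 0, 16, 0, -256/3, 0, 4096/5, …
L₀ := lclm(L_f,L_g); ord L₀ ≤ 2+2.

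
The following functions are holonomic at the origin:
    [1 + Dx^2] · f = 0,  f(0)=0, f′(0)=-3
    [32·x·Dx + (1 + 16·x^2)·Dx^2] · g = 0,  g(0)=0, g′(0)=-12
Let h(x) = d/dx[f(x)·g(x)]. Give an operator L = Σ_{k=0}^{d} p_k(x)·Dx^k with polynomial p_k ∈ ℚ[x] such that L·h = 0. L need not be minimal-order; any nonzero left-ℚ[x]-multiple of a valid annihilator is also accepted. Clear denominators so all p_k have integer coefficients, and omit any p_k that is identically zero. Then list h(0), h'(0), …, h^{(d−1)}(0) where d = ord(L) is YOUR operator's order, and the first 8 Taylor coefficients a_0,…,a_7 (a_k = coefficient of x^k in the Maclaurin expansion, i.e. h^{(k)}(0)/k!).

f: a_k = 0, -3, 0, 1/2, 0, -1/40, 0, 1/1680, …
g: a_k = 0, -12, 0, 64, 0, -3072/5, 0, 49152/7, …
f·g: L₀ = L_f ⊗_s L_g, ord ≤ 2·2.
h₀' ⇒ L via d/dx closure of L₀.
L = (209105 + 6893664·x^2 + 261353216·x^4 + 52248576·x^6 - 2162688·x^8 - 60817408·x^10 + 16777216·x^12) + (108608·x + 9933824·x^3 + 133857280·x^5 + 44564480·x^7 + 20971520·x^9 + 67108864·x^11)·Dx + (210210 + 6980800·x^2 + 263314944·x^4 + 66224128·x^6 + 4063232·x^8 - 54525952·x^10 + 33554432·x^12)·Dx^2 + (108608·x + 9933824·x^3 + 133857280·x^5 + 44564480·x^7 + 20971520·x^9 + 67108864·x^11)·Dx^3 + (1105 + 87136·x^2 + 1961728·x^4 + 13975552·x^6 + 6225920·x^8 + 6291456·x^10 + 16777216·x^12)·Dx^4  (order 4).
h: a_k = 0, 72, 0, -792, 0, 11253, 0, -854958/5, …
ICs: h(0) = 0, h′(0) = 72, h′′(0) = 0, h′′′(0) = -4752.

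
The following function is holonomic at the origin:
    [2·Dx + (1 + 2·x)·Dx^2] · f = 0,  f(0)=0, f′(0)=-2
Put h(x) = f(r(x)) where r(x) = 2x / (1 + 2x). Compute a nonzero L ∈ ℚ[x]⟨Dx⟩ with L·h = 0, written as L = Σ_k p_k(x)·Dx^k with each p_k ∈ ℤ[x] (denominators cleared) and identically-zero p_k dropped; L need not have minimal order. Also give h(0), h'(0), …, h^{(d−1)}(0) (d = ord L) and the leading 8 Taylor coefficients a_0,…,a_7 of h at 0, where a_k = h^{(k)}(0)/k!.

f: a_k = 0, -2, 2, -8/3, 4, -32/5, 32/3, -128/7, …
Change of var in L_f (x↦r) gives L₀.
L = (8 + 24·x)·Dx + (1 + 8·x + 12·x^2)·Dx^2  (order 2).
h: a_k = 0, -4, 16, -208/3, 320, -7744/5, 23296/3, -279808/7, …
ICs: h(0) = 0, h′(0) = -4.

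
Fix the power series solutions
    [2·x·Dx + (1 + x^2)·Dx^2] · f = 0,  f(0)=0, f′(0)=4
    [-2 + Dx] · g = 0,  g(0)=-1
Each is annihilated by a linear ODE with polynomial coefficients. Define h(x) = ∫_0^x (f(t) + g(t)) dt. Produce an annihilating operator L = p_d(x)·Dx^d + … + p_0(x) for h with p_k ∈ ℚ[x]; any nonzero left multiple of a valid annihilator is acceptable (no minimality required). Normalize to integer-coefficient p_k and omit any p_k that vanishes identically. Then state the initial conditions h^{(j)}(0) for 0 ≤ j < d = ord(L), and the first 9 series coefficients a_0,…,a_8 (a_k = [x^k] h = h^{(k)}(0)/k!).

L = (2 - 4·x - 6·x^2 - 4·x^3)·Dx^2 + (-3 - x^2 - 2·x^4)·Dx^3 + (1 + x + 2·x^2 + x^3 + x^4)·Dx^4  (order 4).
h: a_k = 0, -1, 1, -2/3, -2/3, -2/15, 4/45, -4/315, -47/630, …
ICs: h(0) = 0, h′(0) = -1, h′′(0) = 2, h′′′(0) = -4.

f: a_k = 0, 4, 0, -4/3, 0, 4/5, 0, -4/7, 0, …
g: a_k = -1, -2, -2, -4/3, -2/3, -4/15, -4/45, -8/315, -2/315, …
f+g: L₀ = lclm(L_f,L_g), ord ≤ 2+1.
Integrate: L := L₀·Dx.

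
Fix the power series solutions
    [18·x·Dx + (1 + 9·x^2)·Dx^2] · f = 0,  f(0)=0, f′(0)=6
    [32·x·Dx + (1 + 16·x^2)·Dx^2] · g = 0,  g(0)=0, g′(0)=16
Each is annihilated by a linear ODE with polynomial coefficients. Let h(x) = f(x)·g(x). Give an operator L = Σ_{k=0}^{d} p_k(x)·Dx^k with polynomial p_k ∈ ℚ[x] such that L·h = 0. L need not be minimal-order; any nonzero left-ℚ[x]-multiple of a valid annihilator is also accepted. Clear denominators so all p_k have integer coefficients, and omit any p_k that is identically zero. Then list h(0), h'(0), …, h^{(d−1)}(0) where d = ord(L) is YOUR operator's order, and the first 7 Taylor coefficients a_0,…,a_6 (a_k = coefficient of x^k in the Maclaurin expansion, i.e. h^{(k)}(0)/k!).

L = (-3456·x - 144000·x^3 - 1327104·x^5 + 4147200·x^7 + 71663616·x^9)·Dx + (-100 - 11532·x^2 - 259200·x^4 - 1161216·x^6 + 14515200·x^8 + 107495424·x^10)·Dx^2 + (-200·x - 7880·x^3 - 86400·x^5 + 194112·x^7 + 8294400·x^9 + 35831808·x^11)·Dx^3 + (-1 - 50·x^2 - 769·x^4 + 110736·x^8 + 1036800·x^10 + 2985984·x^12)·Dx^4  (order 4).
h: a_k = 0, 0, 96, 0, -800, 0, 40032/5, …
ICs: h(0) = 0, h′(0) = 0, h′′(0) = 192, h′′′(0) = 0.

f: a_k = 0, 6, 0, -18, 0, 486/5, 0, …
g: a_k = 0, 16, 0, -256/3, 0, 4096/5, 0, …
Sym-product of L_f,L_g gives L₀ (≤ ord 4).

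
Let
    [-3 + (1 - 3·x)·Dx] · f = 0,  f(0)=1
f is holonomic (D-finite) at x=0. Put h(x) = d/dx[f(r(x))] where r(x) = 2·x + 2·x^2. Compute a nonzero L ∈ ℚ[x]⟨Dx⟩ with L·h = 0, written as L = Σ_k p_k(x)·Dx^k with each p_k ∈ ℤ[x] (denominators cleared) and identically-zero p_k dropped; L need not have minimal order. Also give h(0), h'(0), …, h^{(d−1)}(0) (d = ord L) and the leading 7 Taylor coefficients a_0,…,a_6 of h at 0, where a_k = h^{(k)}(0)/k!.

L = (14 + 36·x + 36·x^2) + (-1 + 4·x + 18·x^2 + 12·x^3)·Dx  (order 1).
h: a_k = 6, 84, 864, 7920, 68040, 561168, 4499712, …
ICs: h(0) = 6.

f: a_k = 1, 3, 9, 27, 81, 243, 729, …
Substitute x→r, Dx→(1/r')Dx; clear ⇒ L₀.
h₀' ⇒ L via d/dx closure of L₀.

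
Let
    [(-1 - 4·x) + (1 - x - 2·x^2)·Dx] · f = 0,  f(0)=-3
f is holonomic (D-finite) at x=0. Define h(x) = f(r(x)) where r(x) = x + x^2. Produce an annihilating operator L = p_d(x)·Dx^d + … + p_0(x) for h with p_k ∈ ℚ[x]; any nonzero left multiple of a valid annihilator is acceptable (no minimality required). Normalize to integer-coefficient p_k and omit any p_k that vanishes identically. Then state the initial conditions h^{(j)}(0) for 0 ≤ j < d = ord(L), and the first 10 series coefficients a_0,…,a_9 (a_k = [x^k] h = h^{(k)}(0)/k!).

f: a_k = -3, -3, -9, -15, -33, -63, -129, -255, -513, -1023, …
Change of var in L_f (x↦r) gives L₀.
L = (1 + 6·x + 12·x^2 + 8·x^3) + (-1 + x + 3·x^2 + 4·x^3 + 2·x^4)·Dx  (order 1).
h: a_k = -3, -3, -12, -33, -87, -240, -657, -1791, -4896, -13377, …
ICs: h(0) = -3.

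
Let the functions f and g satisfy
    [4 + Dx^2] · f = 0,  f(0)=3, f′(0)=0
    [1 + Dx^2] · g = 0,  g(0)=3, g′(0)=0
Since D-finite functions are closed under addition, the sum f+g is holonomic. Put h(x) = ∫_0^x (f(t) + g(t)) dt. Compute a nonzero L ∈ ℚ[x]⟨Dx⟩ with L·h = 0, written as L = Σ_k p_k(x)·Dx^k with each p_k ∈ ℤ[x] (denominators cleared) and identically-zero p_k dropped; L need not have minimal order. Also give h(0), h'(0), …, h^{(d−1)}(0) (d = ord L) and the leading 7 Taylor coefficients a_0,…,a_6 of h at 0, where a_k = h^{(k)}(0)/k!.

f: a_k = 3, 0, -6, 0, 2, 0, -4/15, …
g: a_k = 3, 0, -3/2, 0, 1/8, 0, -1/240, …
L₀ := lclm(L_f,L_g); ord L₀ ≤ 2+2.
∫: right-multiply L₀ by Dx.
L = 4·Dx + 5·Dx^3 + Dx^5  (order 5).
h: a_k = 0, 6, 0, -5/2, 0, 17/40, 0, …
ICs: h(0) = 0, h′(0) = 6, h′′(0) = 0, h′′′(0) = -15, h′′′′(0) = 0.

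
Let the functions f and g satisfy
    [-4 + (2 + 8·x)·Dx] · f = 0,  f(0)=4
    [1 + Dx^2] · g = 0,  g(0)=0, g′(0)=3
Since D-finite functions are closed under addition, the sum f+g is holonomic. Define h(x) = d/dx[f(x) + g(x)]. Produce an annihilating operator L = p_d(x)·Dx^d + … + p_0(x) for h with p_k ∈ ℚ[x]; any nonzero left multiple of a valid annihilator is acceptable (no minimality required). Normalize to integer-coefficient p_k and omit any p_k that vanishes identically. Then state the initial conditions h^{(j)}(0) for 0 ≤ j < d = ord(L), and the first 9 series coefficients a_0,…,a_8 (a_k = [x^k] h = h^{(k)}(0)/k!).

f: a_k = 4, 8, -8, 16, -40, 112, -336, 1056, -3432, …
g: a_k = 0, 3, 0, -1/2, 0, 1/40, 0, -1/1680, 0, …
f+g: L₀ = lclm(L_f,L_g), ord ≤ 1+2.
Derive L from L₀ (diff closure).
L = (-122 - 16·x - 32·x^2) + (-13 - 60·x - 48·x^2 - 64·x^3)·Dx + (-122 - 16·x - 32·x^2)·Dx^2 + (-13 - 60·x - 48·x^2 - 64·x^3)·Dx^3  (order 3).
h: a_k = 11, -16, 93/2, -160, 4481/8, -2016, 1774079/240, -27456, 1383782401/13440, …
ICs: h(0) = 11, h′(0) = -16, h′′(0) = 93.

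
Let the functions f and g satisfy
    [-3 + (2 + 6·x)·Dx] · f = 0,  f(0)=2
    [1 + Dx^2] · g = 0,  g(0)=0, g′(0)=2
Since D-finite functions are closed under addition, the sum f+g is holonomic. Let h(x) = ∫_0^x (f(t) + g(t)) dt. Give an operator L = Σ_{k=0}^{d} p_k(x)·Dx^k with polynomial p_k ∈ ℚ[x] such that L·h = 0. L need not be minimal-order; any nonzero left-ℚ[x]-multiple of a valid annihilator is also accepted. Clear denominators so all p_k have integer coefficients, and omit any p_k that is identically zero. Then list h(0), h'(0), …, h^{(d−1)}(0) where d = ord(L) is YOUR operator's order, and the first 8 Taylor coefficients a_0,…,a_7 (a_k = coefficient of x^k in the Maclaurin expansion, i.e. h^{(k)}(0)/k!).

L = (-93 - 72·x - 108·x^2)·Dx + (-10 + 18·x + 216·x^2 + 216·x^3)·Dx^2 + (-93 - 72·x - 108·x^2)·Dx^3 + (-10 + 18·x + 216·x^2 + 216·x^3)·Dx^4  (order 4).
h: a_k = 0, 2, 5/2, -3/4, 73/96, -81/64, 25547/11520, -2187/512, …
ICs: h(0) = 0, h′(0) = 2, h′′(0) = 5, h′′′(0) = -9/2.

f: a_k = 2, 3, -9/4, 27/8, -405/64, 1701/128, -15309/512, 72171/1024, …
g: a_k = 0, 2, 0, -1/3, 0, 1/60, 0, -1/2520, …
Weyl lclm of L_f,L_g ⇒ L₀ (ord ≤ 3).
h=∫h₀ ⇒ L = L₀·Dx.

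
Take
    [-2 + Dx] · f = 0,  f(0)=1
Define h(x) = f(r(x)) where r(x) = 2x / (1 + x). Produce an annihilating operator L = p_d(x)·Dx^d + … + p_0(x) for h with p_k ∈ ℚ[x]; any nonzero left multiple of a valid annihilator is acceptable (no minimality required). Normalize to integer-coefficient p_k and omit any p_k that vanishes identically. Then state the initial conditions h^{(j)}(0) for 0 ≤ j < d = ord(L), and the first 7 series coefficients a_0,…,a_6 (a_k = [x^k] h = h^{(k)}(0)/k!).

f: a_k = 1, 2, 2, 4/3, 2/3, 4/15, 4/45, …
Change of var in L_f (x↦r) gives L₀.
L = -4 + (1 + 2·x + x^2)·Dx  (order 1).
h: a_k = 1, 4, 4, -4/3, -4/3, 28/15, -44/45, …
ICs: h(0) = 1.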